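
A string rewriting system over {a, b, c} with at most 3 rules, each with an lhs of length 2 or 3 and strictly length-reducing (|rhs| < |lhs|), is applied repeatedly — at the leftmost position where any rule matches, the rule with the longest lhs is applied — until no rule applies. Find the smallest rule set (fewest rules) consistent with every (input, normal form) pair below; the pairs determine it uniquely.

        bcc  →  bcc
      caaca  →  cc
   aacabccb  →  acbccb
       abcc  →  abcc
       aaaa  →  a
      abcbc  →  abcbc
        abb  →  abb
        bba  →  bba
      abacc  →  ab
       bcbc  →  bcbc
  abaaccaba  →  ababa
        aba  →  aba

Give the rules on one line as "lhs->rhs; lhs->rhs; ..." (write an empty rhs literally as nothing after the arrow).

aa->a; acc->; ca->c

  | bcc
  | caaca => caca => cca => cc
  | aacabccb => acabccb => acbccb
  | abcc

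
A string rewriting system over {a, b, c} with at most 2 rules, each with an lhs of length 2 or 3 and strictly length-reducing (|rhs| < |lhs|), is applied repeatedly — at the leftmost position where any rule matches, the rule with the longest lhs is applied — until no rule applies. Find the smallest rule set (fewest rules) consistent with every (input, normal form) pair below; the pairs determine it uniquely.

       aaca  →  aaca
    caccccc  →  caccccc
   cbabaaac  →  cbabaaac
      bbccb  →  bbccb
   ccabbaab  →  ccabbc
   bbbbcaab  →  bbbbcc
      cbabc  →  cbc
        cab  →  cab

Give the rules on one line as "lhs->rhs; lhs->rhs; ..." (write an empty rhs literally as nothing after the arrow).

aab->c; abc->c

  | aaca
  | caccccc
  | cbabaaac
  | bbccb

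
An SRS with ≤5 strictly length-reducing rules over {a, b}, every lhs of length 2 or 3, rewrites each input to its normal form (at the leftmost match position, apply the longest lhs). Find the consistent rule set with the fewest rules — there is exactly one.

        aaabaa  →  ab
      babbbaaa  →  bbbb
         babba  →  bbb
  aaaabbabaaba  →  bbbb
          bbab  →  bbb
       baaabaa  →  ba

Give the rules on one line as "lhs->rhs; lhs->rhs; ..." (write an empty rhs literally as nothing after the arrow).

  | aaabaa => aaba => ab
  | babbbaaa => bbbbaaa => bbbbaa => bbbba => bbbb
  | babba => bbba => bbb
  | aaaabbabaaba => aaabbabaaba => aabbabaaba => abbabaaba => bbabaaba => bbbaaba => bbbaba => bbbba => bbbb

aba->b; abb->bb; baa->; bba->bb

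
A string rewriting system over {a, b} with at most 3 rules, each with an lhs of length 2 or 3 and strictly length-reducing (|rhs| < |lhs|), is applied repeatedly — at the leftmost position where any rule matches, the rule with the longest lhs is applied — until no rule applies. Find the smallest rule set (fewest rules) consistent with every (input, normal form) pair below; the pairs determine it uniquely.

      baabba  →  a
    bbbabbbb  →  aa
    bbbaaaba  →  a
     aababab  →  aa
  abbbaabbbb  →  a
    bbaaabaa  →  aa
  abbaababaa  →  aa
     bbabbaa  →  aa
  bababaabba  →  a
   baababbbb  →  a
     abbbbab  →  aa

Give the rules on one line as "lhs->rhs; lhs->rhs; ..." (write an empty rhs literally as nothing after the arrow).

  | baabba => baaba => baaa => bbb => ab => a
  | bbbabbbb => ababbbb => aabbbb => aabbb => aabb => aab => aa
  | bbbaaaba => abaaaba => aaaaba => bbaba => aaba => aaa => bb => a
  | aababab => aaabab => bbbab => abab => aab => aa

aaa->bb; ab->a; bb->a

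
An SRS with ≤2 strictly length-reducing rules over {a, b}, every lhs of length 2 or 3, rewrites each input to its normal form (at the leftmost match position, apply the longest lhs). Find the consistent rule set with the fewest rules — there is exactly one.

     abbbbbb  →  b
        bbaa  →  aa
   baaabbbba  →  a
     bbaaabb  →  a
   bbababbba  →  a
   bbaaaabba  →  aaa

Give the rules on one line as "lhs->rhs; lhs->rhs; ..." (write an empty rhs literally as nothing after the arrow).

ab->; bb->

  | abbbbbb => bbbbb => bbb => b
  | bbaa => aa
  | baaabbbba => baabbba => babba => bba => a
  | bbaaabb => aaabb => aab => a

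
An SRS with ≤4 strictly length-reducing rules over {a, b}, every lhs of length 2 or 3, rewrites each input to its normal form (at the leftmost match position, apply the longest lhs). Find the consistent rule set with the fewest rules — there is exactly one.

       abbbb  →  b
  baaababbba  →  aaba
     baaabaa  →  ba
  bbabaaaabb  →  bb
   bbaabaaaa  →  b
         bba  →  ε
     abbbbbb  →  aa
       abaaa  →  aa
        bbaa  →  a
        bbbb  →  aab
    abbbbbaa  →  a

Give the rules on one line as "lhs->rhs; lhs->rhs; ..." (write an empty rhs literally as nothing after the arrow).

  | abbbb => aabb => aaa => b
  | baaababbba => bbbabbba => aaabbba => bbbba => aaba
  | baaabaa => bbbaa => aaaa => ba
  | bbabaaaabb => baaaabb => bbabb => bb

aaa->b; abb->aa; bba->; bbb->aa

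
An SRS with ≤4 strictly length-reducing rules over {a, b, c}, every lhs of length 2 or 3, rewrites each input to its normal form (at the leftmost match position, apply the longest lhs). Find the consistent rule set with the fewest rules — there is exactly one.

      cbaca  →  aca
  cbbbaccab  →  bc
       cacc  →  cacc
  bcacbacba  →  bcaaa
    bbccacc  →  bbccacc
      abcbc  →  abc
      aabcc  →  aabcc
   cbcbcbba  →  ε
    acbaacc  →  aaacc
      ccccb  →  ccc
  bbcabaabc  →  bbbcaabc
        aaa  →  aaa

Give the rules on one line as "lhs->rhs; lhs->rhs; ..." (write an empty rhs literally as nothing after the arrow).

  | cbaca => aca
  | cbbbaccab => bbaccab => bccab => bcbc => bc
  | cacc
  | bcacbacba => bcaacba => bcaaa

ba->; cab->bc; cb->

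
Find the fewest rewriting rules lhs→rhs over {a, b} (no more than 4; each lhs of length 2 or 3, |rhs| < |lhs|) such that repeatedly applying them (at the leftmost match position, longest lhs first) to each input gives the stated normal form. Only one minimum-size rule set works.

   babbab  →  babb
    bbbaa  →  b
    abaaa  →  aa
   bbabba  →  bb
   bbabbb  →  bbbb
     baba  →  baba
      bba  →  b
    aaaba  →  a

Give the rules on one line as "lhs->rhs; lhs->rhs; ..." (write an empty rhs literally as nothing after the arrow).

aab->ba; baa->; bba->b

  | babbab => babb
  | bbbaa => bba => b
  | abaaa => aa
  | bbabba => bbba => bb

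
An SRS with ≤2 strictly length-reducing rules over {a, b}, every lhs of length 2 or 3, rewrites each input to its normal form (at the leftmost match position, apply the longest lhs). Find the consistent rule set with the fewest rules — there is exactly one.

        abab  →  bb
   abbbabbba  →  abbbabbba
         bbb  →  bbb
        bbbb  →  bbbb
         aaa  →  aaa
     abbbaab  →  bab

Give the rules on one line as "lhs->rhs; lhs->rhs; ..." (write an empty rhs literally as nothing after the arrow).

  | abab => bb
  | abbbabbba
  | bbb
  | bbbb

aba->b; baa->aa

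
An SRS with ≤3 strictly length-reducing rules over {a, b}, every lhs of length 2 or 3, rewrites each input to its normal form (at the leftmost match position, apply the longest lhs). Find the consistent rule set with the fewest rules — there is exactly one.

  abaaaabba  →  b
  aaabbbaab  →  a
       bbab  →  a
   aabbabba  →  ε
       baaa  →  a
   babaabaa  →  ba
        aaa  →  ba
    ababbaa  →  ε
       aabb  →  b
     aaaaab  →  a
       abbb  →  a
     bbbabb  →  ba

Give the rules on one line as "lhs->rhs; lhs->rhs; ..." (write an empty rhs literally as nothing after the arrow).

  | abaaaabba => aaaaabba => baaabba => bbabba => abba => aba => aa => b
  | aaabbbaab => babbbaab => babbaab => babaab => baaab => bbab => ab => a
  | bbab => ab => a
  | aabbabba => bbbabba => babba => baba => baa => bb => ε

aa->b; ab->a; bb->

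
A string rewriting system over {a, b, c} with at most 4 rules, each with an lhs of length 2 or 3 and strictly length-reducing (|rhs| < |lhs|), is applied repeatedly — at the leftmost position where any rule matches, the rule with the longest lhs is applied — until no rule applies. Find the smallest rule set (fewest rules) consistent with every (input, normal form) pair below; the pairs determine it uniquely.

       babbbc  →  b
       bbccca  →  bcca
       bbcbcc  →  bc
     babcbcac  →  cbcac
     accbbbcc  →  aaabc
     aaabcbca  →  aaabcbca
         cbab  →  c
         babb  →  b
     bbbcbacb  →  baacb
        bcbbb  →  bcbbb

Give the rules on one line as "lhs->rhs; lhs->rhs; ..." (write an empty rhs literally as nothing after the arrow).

bab->; bba->aa; bbc->b; ccb->aa

  | babbbc => bbc => b
  | bbccca => bcca
  | bbcbcc => bbcc => bc
  | babcbcac => cbcac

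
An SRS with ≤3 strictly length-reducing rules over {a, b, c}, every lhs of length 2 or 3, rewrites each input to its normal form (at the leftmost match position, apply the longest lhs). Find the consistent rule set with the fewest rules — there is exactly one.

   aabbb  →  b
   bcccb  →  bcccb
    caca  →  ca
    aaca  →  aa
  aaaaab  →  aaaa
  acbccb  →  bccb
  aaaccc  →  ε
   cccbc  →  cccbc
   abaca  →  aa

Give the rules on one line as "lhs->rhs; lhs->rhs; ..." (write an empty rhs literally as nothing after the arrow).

ab->; aba->aa; ac->

  | aabbb => abb => b
  | bcccb
  | caca => ca
  | aaca => aa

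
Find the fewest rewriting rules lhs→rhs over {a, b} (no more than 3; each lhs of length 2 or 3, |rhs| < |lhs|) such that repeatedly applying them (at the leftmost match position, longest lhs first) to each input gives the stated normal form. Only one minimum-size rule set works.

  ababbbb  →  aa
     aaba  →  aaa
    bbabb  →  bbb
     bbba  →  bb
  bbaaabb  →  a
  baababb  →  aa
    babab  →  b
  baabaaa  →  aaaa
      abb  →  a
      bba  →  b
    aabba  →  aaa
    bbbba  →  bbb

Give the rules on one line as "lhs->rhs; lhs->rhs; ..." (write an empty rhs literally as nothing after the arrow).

ab->a; ba->

  | ababbbb => aabbbb => aabbb => aabb => aab => aa
  | aaba => aaa
  | bbabb => bbb
  | bbba => bb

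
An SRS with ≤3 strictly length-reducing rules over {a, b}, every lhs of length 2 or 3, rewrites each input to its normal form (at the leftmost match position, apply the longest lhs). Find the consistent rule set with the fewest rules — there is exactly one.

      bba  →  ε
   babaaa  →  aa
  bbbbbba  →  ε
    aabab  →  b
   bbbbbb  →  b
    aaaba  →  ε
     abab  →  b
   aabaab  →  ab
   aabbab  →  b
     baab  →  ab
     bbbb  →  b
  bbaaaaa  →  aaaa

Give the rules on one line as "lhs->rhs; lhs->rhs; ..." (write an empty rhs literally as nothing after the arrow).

  | bba => ba => ε
  | babaaa => baaa => aa
  | bbbbbba => bbbbba => bbbba => bbba => bba => ba => ε
  | aabab => abab => bab => b

aba->ba; ba->; bb->b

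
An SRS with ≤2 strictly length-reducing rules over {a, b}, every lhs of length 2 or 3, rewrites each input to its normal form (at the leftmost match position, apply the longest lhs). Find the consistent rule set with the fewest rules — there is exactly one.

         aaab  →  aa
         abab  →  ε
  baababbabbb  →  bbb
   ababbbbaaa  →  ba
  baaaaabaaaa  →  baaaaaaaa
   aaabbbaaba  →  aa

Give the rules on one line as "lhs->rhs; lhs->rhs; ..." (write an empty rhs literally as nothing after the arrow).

ab->; bba->b

  | aaab => aa
  | abab => ab => ε
  | baababbabbb => baabbabbb => bababbb => babbb => bbb
  | ababbbbaaa => abbbbaaa => bbbaaa => bbaa => ba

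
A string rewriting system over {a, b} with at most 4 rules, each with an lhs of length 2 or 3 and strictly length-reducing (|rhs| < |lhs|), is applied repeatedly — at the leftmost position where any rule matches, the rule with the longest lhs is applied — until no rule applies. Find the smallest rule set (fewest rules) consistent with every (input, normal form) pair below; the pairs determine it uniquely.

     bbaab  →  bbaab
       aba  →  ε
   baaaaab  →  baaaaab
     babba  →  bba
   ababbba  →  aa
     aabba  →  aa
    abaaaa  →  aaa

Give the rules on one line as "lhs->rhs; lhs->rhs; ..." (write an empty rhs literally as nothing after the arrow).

aba->; abb->; bab->b; bbb->a

  | bbaab
  | aba => ε
  | baaaaab
  | babba => bba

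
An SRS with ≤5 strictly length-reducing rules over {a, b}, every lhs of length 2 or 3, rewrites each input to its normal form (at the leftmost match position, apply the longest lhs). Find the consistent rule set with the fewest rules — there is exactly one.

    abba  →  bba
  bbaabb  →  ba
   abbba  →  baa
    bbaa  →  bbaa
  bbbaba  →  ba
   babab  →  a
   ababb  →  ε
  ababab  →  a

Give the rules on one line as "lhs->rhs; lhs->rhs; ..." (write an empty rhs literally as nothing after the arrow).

aab->; ab->b; bab->aa; bbb->ba

  | abba => bba
  | bbaabb => bbb => ba
  | abbba => bbba => baa
  | bbaa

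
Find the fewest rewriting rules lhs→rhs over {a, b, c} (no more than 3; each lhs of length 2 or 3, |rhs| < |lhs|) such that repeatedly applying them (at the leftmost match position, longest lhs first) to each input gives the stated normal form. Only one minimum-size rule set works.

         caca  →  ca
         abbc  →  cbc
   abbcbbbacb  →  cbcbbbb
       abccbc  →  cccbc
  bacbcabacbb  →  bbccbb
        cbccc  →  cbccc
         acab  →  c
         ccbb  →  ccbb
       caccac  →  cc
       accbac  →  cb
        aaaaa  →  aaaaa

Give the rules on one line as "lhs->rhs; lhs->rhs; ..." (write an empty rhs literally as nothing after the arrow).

  | caca => ca
  | abbc => cbc
  | abbcbbbacb => cbcbbbacb => cbcbbbb
  | abccbc => cccbc

ab->c; ac->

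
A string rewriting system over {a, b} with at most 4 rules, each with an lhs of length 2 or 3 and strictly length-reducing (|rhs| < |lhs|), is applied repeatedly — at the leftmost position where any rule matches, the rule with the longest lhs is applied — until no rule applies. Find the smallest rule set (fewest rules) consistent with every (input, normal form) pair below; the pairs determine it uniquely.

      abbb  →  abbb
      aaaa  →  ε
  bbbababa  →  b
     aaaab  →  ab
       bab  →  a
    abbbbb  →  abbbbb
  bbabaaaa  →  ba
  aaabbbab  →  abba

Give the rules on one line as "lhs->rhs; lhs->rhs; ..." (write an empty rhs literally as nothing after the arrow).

aa->; aab->ab; bab->a

  | abbb
  | aaaa => aa => ε
  | bbbababa => bbaaba => bbaba => baa => b
  | aaaab => aab => ab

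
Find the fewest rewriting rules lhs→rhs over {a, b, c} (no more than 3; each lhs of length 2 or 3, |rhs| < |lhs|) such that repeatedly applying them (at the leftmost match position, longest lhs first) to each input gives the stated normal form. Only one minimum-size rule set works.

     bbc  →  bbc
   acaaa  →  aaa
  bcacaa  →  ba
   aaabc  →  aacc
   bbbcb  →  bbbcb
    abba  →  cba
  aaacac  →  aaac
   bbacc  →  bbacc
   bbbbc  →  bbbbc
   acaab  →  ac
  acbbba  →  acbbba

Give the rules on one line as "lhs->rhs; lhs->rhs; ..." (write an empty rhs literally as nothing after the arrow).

  | bbc
  | acaaa => aaa
  | bcacaa => bcaa => ba
  | aaabc => aacc

ab->c; ca->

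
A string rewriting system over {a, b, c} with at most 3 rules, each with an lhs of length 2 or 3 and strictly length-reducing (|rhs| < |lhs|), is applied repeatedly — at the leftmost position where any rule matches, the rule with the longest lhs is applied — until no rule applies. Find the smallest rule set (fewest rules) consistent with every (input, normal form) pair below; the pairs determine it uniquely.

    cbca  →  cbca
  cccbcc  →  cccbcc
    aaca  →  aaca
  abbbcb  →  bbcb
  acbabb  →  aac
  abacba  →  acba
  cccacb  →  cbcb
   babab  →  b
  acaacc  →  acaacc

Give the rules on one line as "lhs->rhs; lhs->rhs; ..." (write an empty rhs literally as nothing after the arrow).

ab->; cbb->ac; cca->b

  | cbca
  | cccbcc
  | aaca
  | abbbcb => bbcb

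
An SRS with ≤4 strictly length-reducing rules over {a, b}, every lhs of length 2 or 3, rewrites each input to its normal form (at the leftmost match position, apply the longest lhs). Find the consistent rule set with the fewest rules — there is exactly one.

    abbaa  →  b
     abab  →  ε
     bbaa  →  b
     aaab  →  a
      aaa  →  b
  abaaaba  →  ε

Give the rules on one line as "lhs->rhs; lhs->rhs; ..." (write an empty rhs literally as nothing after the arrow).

aa->; aaa->b; ab->; bb->a

  | abbaa => baa => b
  | abab => ab => ε
  | bbaa => aaa => b
  | aaab => bb => a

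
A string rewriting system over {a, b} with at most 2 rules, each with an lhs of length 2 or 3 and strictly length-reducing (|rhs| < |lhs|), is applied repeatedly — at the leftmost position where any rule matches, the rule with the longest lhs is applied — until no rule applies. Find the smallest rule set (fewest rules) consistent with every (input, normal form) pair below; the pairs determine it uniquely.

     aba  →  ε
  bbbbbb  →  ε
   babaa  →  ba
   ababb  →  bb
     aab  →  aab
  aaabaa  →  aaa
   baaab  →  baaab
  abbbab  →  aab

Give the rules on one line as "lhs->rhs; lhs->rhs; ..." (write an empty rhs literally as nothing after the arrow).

  | aba => ε
  | bbbbbb => bbb => ε
  | babaa => ba
  | ababb => bb

aba->; bbb->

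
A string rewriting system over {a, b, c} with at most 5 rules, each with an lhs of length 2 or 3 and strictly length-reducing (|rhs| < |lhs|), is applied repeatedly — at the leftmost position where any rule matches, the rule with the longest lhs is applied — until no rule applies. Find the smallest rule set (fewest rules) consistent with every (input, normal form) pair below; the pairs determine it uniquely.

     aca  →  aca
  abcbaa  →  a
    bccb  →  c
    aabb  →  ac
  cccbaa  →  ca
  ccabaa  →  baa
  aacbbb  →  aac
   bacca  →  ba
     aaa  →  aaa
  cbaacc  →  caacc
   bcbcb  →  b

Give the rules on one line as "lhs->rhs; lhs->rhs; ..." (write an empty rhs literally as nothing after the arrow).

ab->c; bc->; cb->c; cca->

  | aca
  | abcbaa => ccbaa => ccaa => a
  | bccb => cb => c
  | aabb => acb => ac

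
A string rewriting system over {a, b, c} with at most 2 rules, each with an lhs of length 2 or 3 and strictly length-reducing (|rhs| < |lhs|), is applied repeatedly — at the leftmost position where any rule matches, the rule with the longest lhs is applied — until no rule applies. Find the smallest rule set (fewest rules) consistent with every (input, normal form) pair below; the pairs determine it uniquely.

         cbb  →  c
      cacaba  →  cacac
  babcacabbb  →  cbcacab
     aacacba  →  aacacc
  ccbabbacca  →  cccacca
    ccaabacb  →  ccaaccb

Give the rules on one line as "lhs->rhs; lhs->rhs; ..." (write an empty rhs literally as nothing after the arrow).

  | cbb => c
  | cacaba => cacac
  | babcacabbb => cbcacabbb => cbcacab
  | aacacba => aacacc

ba->c; bb->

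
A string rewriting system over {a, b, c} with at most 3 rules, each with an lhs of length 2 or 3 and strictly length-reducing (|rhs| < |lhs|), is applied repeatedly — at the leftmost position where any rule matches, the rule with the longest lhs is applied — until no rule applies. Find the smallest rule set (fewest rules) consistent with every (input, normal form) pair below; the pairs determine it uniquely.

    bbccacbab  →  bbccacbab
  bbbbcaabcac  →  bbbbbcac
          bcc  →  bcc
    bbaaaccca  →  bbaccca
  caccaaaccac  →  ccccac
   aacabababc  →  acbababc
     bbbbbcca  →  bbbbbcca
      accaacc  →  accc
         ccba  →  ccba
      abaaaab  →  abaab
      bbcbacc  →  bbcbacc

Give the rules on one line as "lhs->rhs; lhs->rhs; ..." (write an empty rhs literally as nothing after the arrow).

aaa->a; aca->c; caa->

  | bbccacbab
  | bbbbcaabcac => bbbbbcac
  | bcc
  | bbaaaccca => bbaccca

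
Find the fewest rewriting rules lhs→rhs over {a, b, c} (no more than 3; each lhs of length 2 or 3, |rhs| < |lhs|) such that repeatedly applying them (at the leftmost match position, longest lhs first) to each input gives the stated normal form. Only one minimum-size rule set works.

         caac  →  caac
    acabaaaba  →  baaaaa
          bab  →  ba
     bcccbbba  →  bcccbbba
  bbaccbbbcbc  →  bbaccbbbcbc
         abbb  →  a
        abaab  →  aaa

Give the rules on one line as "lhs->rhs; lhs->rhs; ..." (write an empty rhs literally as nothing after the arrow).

  | caac
  | acabaaaba => babaaaba => baaaaba => baaaaa
  | bab => ba
  | bcccbbba

ab->a; aca->ba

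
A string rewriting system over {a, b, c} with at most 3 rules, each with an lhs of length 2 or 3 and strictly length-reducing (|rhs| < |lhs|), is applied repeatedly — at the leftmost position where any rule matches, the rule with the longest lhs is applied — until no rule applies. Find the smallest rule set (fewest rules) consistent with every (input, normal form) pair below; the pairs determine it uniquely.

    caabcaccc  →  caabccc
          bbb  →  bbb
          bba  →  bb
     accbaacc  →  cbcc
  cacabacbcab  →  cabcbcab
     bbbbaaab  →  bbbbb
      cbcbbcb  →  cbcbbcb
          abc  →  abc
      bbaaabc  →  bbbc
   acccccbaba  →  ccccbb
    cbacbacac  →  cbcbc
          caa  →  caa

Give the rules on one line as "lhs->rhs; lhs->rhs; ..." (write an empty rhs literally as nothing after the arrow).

  | caabcaccc => caabccc
  | bbb
  | bba => bb
  | accbaacc => cbaacc => cbacc => cbcc

ac->; ba->b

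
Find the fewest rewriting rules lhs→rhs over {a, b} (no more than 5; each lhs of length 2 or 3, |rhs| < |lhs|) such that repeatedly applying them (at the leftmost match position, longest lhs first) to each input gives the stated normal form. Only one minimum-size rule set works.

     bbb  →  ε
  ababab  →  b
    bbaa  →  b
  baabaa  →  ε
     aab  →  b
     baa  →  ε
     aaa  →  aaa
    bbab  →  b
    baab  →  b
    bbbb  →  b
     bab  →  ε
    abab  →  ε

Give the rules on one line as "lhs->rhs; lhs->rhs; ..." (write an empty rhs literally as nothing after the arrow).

ab->b; baa->; bab->; bbb->

  | bbb => ε
  | ababab => babab => ab => b
  | bbaa => b
  | baabaa => baa => ε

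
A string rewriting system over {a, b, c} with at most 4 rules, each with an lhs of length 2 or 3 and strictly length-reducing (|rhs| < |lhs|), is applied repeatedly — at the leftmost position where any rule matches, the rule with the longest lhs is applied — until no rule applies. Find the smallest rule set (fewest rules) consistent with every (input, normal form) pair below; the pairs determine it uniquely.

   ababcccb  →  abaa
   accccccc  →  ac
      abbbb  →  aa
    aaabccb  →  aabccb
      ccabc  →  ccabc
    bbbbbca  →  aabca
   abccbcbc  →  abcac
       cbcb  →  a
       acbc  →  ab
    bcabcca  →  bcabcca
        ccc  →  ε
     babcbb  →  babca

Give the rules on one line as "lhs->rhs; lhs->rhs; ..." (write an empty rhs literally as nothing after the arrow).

aaa->aa; bb->a; cbc->b; ccc->

  | ababcccb => ababb => abaa
  | accccccc => acccc => ac
  | abbbb => aabb => aaa => aa
  | aaabccb => aabccb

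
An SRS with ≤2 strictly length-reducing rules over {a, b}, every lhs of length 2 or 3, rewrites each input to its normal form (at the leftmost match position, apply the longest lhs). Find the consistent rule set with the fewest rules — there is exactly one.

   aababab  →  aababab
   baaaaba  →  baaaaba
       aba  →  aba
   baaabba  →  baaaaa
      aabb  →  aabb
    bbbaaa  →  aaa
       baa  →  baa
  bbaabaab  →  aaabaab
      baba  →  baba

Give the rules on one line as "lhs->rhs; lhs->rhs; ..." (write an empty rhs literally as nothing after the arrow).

  | aababab
  | baaaaba
  | aba
  | baaabba => baaaaa

bba->aa; bbb->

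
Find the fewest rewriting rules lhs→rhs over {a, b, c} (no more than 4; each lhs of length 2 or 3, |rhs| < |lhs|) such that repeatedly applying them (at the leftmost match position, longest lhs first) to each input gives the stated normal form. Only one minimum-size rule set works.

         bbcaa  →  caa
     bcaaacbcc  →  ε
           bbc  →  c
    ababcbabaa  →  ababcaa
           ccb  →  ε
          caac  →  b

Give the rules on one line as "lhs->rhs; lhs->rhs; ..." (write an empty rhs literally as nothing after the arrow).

ac->c; bb->; cba->cb; cc->b

  | bbcaa => caa
  | bcaaacbcc => bcaacbcc => bcacbcc => bccbcc => bbbcc => bcc => bb => ε
  | bbc => c
  | ababcbabaa => ababcbbaa => ababcaa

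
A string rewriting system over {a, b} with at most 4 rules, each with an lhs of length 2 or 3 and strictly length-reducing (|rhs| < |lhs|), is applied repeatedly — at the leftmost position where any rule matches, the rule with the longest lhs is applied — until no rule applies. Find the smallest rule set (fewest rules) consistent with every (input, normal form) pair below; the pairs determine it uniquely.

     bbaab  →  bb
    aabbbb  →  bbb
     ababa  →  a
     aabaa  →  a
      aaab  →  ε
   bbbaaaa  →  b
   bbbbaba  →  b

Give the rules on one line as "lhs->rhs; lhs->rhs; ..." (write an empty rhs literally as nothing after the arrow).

  | bbaab => baab => bab => bb
  | aabbbb => abbbb => bbb
  | ababa => aba => a
  | aabaa => abaa => aa => a

aa->a; ab->; ba->b; bba->ba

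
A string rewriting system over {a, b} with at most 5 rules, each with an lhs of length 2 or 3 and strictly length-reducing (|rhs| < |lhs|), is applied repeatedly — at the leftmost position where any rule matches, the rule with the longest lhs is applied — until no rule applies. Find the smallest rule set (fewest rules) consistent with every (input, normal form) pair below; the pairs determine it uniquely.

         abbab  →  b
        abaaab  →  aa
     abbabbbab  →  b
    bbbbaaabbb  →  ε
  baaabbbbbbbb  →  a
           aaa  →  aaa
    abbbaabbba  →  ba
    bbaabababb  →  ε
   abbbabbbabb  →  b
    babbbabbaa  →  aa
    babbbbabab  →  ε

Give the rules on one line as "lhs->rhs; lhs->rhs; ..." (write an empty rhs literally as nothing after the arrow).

ab->; bb->a; bba->a; bbb->b

  | abbab => bab => b
  | abaaab => aaab => aa
  | abbabbbab => babbbab => bbbab => bab => b
  | bbbbaaabbb => bbaaabbb => aaabbb => aabb => ab => ε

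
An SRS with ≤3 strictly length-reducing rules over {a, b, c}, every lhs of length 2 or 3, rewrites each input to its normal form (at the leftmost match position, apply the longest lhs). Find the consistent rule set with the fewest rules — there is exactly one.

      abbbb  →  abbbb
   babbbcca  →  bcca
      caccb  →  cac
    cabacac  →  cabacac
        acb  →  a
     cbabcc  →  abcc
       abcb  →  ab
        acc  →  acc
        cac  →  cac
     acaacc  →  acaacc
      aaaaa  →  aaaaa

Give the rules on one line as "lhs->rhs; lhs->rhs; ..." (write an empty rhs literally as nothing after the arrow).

bab->c; cb->

  | abbbb
  | babbbcca => cbbcca => bcca
  | caccb => cac
  | cabacac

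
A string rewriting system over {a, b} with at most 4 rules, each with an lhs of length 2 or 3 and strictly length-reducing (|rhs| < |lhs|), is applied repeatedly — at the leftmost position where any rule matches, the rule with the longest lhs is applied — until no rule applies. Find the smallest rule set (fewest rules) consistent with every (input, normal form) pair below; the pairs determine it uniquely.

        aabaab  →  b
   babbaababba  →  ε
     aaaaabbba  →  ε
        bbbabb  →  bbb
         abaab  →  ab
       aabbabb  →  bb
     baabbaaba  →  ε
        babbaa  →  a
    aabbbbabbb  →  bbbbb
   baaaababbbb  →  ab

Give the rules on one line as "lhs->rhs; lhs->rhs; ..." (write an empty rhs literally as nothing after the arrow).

  | aabaab => baab => aab => b
  | babbaababba => abbaababba => abaababba => aaababba => ababba => aabba => bba => ε
  | aaaaabbba => aaabbba => abbba => abba => aba => aa => ε
  | bbbabb => bbb

aa->; abb->ab; ba->a; bba->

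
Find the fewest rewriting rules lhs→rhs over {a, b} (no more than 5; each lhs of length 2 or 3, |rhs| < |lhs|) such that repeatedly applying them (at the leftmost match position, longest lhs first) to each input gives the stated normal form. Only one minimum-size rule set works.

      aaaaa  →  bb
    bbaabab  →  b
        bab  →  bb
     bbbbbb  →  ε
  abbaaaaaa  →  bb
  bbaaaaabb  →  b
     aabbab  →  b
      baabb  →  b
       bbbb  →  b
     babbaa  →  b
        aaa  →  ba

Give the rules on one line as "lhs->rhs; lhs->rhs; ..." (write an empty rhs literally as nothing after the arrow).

  | aaaaa => baaa => bba => bb
  | bbaabab => bbabab => bbbab => ab => b
  | bab => bb
  | bbbbbb => bbb => ε

aa->b; ab->b; bba->bb; bbb->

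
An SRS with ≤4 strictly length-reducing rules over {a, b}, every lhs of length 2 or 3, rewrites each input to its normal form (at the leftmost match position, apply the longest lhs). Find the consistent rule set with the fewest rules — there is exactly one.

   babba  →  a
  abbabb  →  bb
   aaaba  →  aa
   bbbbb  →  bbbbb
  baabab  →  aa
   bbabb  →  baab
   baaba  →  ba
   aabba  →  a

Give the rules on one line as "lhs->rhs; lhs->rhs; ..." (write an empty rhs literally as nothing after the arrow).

aba->; abb->ab; bab->aa

  | babba => aaba => a
  | abbabb => ababb => bb
  | aaaba => aa
  | bbbbb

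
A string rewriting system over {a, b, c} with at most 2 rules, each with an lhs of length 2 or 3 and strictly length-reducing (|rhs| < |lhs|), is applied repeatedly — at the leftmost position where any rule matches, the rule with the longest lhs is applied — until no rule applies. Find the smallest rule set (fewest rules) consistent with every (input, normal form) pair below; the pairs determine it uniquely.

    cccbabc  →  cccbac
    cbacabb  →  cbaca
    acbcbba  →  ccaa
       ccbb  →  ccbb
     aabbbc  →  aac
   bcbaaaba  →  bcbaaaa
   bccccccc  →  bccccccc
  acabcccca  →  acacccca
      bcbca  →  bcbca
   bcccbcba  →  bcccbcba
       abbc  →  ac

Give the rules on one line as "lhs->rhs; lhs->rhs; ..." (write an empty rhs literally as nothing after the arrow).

  | cccbabc => cccbac
  | cbacabb => cbacab => cbaca
  | acbcbba => cacbba => ccaba => ccaa
  | ccbb

ab->a; acb->ca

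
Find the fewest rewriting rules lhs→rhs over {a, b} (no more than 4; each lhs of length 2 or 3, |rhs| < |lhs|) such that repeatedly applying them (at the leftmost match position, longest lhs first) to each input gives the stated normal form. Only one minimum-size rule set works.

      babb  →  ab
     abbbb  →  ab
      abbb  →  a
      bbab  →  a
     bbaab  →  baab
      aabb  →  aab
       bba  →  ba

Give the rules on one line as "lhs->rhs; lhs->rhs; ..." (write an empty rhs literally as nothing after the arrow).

bab->a; bb->b; bbb->

  | babb => ab
  | abbbb => ab
  | abbb => a
  | bbab => bab => a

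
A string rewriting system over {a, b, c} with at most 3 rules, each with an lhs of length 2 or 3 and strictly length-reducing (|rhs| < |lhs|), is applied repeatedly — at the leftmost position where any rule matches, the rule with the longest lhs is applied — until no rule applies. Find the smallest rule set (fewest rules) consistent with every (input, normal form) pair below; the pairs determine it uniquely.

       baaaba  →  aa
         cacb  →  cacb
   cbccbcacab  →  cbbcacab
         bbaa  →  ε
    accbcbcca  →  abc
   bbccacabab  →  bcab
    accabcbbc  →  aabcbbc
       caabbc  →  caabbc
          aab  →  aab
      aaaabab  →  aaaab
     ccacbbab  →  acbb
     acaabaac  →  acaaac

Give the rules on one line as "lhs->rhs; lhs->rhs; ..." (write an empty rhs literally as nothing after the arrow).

  | baaaba => aaba => aa
  | cacb
  | cbccbcacab => cbbcacab
  | bbaa => ba => ε

ba->; cc->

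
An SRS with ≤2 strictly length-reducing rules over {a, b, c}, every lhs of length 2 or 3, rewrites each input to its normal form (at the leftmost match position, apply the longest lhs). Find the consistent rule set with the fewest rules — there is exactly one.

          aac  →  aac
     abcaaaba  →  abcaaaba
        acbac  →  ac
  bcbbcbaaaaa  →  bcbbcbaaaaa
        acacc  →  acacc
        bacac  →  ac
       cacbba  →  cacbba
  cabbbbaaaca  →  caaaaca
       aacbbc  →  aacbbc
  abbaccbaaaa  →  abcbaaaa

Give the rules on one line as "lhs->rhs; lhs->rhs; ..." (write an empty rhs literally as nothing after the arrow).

  | aac
  | abcaaaba
  | acbac => ac
  | bcbbcbaaaaa

bac->; cab->ca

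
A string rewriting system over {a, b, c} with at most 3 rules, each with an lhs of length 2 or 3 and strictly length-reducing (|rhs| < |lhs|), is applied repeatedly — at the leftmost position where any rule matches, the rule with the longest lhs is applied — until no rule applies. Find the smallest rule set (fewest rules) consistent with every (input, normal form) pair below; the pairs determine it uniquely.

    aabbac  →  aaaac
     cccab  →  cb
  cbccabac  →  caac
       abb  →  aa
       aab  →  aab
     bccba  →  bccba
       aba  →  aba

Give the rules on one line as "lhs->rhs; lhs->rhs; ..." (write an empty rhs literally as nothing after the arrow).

  | aabbac => aaaac
  | cccab => cb
  | cbccabac => cbbac => caac
  | abb => aa

bb->a; cca->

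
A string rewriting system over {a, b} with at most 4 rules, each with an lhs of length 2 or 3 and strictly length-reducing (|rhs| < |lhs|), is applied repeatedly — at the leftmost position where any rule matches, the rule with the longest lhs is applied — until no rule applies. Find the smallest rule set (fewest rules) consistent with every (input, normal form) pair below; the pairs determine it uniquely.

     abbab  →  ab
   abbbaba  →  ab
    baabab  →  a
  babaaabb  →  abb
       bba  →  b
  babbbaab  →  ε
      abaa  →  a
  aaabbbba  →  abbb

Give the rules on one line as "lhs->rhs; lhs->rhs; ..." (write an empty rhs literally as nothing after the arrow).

aa->a; ba->; bab->

  | abbab => ab
  | abbbaba => abba => ab
  | baabab => abab => a
  | babaaabb => aaabb => aabb => abb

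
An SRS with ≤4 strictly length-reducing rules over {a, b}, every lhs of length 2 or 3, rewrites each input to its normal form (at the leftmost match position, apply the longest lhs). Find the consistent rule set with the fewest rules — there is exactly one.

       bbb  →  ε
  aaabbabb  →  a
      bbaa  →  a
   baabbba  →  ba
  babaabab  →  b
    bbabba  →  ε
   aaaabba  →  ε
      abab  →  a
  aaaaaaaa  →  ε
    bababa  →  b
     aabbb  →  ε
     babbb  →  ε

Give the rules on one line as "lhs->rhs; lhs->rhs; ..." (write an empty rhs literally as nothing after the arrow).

aa->; ab->; aba->b; bb->a

  | bbb => ab => ε
  | aaabbabb => abbabb => babb => bb => a
  | bbaa => aaa => a
  | baabbba => bbbba => abba => ba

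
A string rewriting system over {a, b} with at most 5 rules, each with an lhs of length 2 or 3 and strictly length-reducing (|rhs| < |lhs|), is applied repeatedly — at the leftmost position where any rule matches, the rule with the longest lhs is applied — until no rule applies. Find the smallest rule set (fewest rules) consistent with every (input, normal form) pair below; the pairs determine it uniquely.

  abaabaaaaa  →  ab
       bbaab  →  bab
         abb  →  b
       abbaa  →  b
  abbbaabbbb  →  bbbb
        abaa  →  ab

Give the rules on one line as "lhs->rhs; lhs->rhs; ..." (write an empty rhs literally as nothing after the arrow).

  | abaabaaaaa => abaaaaaa => abaaaa => abaa => ab
  | bbaab => bab
  | abb => b
  | abbaa => baa => b

aa->; aab->a; abb->b; bba->b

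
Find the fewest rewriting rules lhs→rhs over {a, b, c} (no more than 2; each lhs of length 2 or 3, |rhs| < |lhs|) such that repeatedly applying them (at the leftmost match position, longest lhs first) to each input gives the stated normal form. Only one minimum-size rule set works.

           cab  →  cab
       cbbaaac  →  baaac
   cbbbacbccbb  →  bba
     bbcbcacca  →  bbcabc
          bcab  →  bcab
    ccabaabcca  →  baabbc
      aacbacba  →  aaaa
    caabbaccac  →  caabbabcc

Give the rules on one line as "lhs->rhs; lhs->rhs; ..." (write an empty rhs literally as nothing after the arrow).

cb->; cca->bc

  | cab
  | cbbaaac => baaac
  | cbbbacbccbb => bbacbccbb => bbaccbb => bbacb => bba
  | bbcbcacca => bbcacca => bbcabc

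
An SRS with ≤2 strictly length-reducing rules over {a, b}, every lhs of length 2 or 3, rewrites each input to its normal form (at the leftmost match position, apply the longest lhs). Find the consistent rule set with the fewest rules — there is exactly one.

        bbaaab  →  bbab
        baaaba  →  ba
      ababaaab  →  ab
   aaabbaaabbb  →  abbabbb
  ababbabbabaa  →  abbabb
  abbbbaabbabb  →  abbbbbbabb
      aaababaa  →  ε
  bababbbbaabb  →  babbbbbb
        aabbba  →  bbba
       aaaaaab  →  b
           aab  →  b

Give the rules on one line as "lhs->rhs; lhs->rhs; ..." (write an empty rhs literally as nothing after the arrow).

  | bbaaab => bbab
  | baaaba => baba => ba
  | ababaaab => abaaab => aaab => ab
  | aaabbaaabbb => abbaaabbb => abbabbb

aa->; aba->a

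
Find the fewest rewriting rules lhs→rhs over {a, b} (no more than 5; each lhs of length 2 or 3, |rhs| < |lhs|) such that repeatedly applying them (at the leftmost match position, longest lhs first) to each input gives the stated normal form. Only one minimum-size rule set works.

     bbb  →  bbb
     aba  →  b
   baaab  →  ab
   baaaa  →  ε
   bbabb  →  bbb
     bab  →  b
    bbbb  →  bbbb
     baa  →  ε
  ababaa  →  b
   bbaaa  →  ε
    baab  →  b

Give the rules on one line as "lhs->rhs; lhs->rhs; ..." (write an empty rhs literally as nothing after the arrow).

  | bbb
  | aba => b
  | baaab => ab
  | baaaa => aa => ε

aa->; aba->b; ba->; baa->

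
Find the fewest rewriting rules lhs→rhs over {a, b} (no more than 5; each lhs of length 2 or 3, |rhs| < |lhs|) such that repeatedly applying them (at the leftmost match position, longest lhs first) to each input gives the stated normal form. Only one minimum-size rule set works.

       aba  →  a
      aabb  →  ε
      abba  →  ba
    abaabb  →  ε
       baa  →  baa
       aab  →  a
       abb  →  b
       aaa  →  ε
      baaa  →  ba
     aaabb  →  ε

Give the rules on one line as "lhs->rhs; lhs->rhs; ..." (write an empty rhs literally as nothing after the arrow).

aaa->ab; ab->; bab->ba; bb->

  | aba => a
  | aabb => ab => ε
  | abba => ba
  | abaabb => aabb => ab => ε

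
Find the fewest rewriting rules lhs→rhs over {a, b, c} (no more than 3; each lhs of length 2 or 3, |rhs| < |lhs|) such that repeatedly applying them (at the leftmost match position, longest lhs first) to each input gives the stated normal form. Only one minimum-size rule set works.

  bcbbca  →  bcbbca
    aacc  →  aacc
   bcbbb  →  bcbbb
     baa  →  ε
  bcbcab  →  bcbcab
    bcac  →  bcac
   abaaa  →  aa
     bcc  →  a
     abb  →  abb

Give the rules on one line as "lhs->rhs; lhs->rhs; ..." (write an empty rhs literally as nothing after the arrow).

baa->; bcc->a

  | bcbbca
  | aacc
  | bcbbb
  | baa => ε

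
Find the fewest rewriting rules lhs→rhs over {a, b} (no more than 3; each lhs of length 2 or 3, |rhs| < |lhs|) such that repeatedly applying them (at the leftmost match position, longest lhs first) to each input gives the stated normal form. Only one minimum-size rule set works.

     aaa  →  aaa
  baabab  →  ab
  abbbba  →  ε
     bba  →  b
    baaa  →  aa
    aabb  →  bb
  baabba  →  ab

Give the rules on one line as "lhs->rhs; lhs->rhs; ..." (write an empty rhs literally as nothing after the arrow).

aab->b; ba->; bbb->a

  | aaa
  | baabab => abab => ab
  | abbbba => aaba => ba => ε
  | bba => b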